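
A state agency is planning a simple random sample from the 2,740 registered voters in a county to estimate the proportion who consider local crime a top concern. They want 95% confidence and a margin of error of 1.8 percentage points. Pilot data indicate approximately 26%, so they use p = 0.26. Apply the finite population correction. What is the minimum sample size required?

1246

For 95% confidence, z = 1.960.
Unadjusted: n₀ = 1.960² × 0.26 × 0.74 / 0.018² ≈ 2281.25, so n₀ = 2282.
Finite population correction with N = 2,740: n = n₀ / (1 + (n₀−1)/N) = 2282 / (1 + 2281/2740) = 2282 / 1.8325 ≈ 1245.31.
Rounding up, n = 1246.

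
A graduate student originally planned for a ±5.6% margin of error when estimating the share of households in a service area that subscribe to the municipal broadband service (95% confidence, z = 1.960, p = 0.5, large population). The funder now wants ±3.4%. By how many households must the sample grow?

524

At ±5.6%: n = 1.960² × 0.2500 / 0.056² ≈ 306.25 → 307.
At ±3.4%: n = 1.960² × 0.2500 / 0.034² ≈ 830.80 → 831.
Additional respondents: 831 − 307 = 524.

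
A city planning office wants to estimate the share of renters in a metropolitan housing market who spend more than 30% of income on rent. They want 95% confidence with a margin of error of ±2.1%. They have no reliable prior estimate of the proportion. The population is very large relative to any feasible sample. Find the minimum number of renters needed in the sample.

For 95% confidence, z = 1.960.
With no prior estimate, use p = 0.5, giving p(1−p) = 0.25.
n = z²·p(1−p)/E² = 1.960² × 0.2500 / 0.021² = 3.8416 × 0.2500 / 0.000441 ≈ 2177.78.
Rounding up gives n = 2178.

2178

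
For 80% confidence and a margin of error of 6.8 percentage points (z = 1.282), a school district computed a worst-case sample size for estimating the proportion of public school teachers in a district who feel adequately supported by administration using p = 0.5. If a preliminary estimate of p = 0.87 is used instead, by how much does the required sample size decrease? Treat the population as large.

Conservative (p = 0.5): n = 1.282² × 0.25 / 0.068² ≈ 88.86 → 89.
Using p = 0.87: p(1−p) = 0.1131, so n = 1.282² × 0.1131 / 0.068² ≈ 40.20 → 41.
Reduction: 89 − 41 = 48.

48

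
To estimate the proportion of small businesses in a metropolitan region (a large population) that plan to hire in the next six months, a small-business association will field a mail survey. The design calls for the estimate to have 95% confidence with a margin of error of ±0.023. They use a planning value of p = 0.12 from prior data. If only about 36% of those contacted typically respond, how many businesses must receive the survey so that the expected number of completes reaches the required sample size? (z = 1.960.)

2131

Completed interviews needed: n₀ = 1.960² × 0.1056 / 0.023² ≈ 766.87 → 767.
At a 36% response rate, contacts needed = 767 / 0.36 ≈ 2130.56 → 2131.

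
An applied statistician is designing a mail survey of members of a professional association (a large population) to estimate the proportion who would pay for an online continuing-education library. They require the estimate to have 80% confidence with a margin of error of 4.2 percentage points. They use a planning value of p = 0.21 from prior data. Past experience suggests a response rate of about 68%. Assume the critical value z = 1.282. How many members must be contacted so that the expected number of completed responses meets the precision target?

Completed interviews needed: n₀ = 1.282² × 0.1659 / 0.042² ≈ 154.57 → 155.
At a 68% response rate, contacts needed = 155 / 0.68 ≈ 227.94 → 228.

228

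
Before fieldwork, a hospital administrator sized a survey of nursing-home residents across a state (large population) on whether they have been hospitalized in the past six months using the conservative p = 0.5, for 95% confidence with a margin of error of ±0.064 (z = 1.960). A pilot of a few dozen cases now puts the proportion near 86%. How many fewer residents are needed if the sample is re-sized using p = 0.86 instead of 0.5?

122

Conservative (p = 0.5): n = 1.960² × 0.25 / 0.064² ≈ 234.47 → 235.
Using p = 0.86: p(1−p) = 0.1204, so n = 1.960² × 0.1204 / 0.064² ≈ 112.92 → 113.
Reduction: 235 − 113 = 122.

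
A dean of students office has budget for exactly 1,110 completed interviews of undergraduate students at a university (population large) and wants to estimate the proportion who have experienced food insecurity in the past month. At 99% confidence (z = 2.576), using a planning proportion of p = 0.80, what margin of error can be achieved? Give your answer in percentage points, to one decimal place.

SE(p̂) = √[p(1−p)/n] = √[0.1600/1110] = 0.01201.
E = z × SE = 2.576 × 0.01201 = 0.03093, or 3.1 percentage points.

3.1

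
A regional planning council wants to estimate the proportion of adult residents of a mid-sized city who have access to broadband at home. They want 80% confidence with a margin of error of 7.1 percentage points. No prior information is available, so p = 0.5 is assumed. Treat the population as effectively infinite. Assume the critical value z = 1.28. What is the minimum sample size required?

82

With p = 0.5, p(1−p) = 0.25.
n = z²·p(1−p)/E² = 1.28² × 0.2500 / 0.071² = 1.6384 × 0.2500 / 0.005041 ≈ 81.25.
Rounding up gives n = 82.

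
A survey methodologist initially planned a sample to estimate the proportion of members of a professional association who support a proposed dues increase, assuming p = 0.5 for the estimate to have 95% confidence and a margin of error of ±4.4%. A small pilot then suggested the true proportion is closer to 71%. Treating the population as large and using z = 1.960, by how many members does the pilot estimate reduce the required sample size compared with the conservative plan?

88

Conservative (p = 0.5): n = 1.960² × 0.25 / 0.044² ≈ 496.07 → 497.
Using p = 0.71: p(1−p) = 0.2059, so n = 1.960² × 0.2059 / 0.044² ≈ 408.57 → 409.
Reduction: 497 − 409 = 88.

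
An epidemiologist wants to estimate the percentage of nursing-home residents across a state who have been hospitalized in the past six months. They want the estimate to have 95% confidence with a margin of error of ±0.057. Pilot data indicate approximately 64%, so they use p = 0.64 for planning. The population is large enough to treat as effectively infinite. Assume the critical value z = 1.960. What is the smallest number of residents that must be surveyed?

273

With p = 0.64, p(1−p) = 0.2304.
n = z²·p(1−p)/E² = 1.960² × 0.2304 / 0.057² = 3.8416 × 0.2304 / 0.003249 ≈ 272.42.
Rounding up gives n = 273.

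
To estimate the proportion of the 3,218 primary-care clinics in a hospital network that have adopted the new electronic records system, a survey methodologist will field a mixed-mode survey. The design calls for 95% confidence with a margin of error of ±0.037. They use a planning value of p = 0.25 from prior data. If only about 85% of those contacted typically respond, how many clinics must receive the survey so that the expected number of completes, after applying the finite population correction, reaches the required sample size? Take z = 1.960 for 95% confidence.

Completed interviews needed (unadjusted): n₀ = 1.960² × 0.1875 / 0.037² ≈ 526.15 → 527.
FPC for N = 3,218: n = 527 / (1 + 526/3218) = 527 / 1.1635 ≈ 452.96 → 453.
At an 85% response rate, contacts needed = 453 / 0.85 ≈ 532.94 → 533.

533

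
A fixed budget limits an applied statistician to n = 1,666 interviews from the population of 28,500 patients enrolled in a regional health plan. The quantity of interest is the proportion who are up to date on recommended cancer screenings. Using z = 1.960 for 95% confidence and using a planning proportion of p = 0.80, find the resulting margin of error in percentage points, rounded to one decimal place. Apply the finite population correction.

1.9

Finite-population factor: (N−n)/(N−1) = (28500−1666)/(28500−1) = 0.9416.
SE(p̂) = √[p(1−p)/n · (N−n)/(N−1)] = √[0.1600/1666 × 0.9416] = 0.00951.
E = z × SE = 1.960 × 0.00951 = 0.01864 ≈ 1.9 percentage points.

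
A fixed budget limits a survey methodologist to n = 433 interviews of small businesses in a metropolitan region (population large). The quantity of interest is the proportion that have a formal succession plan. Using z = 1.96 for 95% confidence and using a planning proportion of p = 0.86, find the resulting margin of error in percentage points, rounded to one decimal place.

SE(p̂) = √[p(1−p)/n] = √[0.1204/433] = 0.01668.
E = z × SE = 1.96 × 0.01668 = 0.03268, or 3.3 percentage points.

3.3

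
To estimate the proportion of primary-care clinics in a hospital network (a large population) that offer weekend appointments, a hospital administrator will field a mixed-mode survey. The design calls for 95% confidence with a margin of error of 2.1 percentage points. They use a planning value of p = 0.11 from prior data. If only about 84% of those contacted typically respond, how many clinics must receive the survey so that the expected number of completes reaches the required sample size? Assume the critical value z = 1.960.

Completed interviews needed: n₀ = 1.960² × 0.0979 / 0.021² ≈ 852.82 → 853.
At an 84% response rate, contacts needed = 853 / 0.84 ≈ 1015.48 → 1016.

1016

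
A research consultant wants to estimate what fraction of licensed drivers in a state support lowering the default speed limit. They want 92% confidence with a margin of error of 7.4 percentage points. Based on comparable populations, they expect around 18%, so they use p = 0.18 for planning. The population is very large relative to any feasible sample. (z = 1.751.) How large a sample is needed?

83

With p = 0.18, p(1−p) = 0.1476.
n = z²·p(1−p)/E² = 1.751² × 0.1476 / 0.074² = 3.0660 × 0.1476 / 0.005476 ≈ 82.64.
Rounding up gives n = 83.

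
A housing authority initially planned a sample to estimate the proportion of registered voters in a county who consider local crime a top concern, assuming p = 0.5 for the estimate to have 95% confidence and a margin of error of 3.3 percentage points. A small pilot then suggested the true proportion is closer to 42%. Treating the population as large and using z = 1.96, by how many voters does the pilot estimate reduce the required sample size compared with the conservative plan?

22

Conservative (p = 0.5): n = 1.96² × 0.25 / 0.033² ≈ 881.91 → 882.
Using p = 0.42: p(1−p) = 0.2436, so n = 1.96² × 0.2436 / 0.033² ≈ 859.33 → 860.
Reduction: 882 − 860 = 22.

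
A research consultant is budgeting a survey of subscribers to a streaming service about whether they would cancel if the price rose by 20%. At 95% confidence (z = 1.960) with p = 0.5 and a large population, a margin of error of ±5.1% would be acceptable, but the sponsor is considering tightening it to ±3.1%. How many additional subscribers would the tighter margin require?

630

At ±5.1%: n = 1.960² × 0.2500 / 0.051² ≈ 369.24 → 370.
At ±3.1%: n = 1.960² × 0.2500 / 0.031² ≈ 999.38 → 1000.
Additional respondents: 1000 − 370 = 630.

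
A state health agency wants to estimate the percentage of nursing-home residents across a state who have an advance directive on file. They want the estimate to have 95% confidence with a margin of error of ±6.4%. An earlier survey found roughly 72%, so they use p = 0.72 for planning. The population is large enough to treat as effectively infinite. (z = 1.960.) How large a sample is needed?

With p = 0.72, p(1−p) = 0.2016.
n = z²·p(1−p)/E² = 1.960² × 0.2016 / 0.064² = 3.8416 × 0.2016 / 0.004096 ≈ 189.08.
Rounding up gives n = 190.

190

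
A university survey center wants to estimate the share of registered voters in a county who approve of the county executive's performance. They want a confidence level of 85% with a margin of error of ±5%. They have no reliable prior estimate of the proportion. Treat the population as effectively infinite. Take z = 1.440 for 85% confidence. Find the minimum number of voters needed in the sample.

With no prior estimate, use p = 0.5, giving p(1−p) = 0.25.
n = z²·p(1−p)/E² = 1.440² × 0.2500 / 0.050² = 2.0736 × 0.2500 / 0.002500 ≈ 207.36.
Rounding up gives n = 208.

208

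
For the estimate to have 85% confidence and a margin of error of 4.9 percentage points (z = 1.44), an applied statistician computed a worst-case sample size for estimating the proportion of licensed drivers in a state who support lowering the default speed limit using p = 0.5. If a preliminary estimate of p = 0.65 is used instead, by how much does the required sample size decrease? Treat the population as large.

19

Conservative (p = 0.5): n = 1.44² × 0.25 / 0.049² ≈ 215.91 → 216.
Using p = 0.65: p(1−p) = 0.2275, so n = 1.44² × 0.2275 / 0.049² ≈ 196.48 → 197.
Reduction: 216 − 197 = 19.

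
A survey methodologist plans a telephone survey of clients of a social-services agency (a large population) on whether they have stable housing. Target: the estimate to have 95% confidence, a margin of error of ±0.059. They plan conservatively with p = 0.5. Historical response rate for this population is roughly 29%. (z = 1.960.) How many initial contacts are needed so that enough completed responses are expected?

952

Completed interviews needed: n₀ = 1.960² × 0.2500 / 0.059² ≈ 275.90 → 276.
At a 29% response rate, contacts needed = 276 / 0.29 ≈ 951.72 → 952.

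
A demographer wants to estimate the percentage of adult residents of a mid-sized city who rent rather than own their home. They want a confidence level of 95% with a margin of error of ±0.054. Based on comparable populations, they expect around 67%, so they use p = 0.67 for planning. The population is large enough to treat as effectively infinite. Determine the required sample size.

292

For 95% confidence, z = 1.96.
With p = 0.67, p(1−p) = 0.2211.
n = z²·p(1−p)/E² = 1.96² × 0.2211 / 0.054² = 3.8416 × 0.2211 / 0.002916 ≈ 291.28.
Rounding up gives n = 292.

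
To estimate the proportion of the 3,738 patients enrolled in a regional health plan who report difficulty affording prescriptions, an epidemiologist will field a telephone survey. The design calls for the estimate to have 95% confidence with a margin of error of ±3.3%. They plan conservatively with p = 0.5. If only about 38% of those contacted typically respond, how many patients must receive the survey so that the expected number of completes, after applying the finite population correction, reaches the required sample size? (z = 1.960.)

1879

Completed interviews needed (unadjusted): n₀ = 1.960² × 0.2500 / 0.033² ≈ 881.91 → 882.
FPC for N = 3,738: n = 882 / (1 + 881/3738) = 882 / 1.2357 ≈ 713.77 → 714.
At a 38% response rate, contacts needed = 714 / 0.38 ≈ 1878.95 → 1879.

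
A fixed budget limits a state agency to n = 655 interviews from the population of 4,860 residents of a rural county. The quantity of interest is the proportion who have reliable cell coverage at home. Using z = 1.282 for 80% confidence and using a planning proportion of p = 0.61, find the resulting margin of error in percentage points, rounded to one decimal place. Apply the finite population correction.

Finite-population factor: (N−n)/(N−1) = (4860−655)/(4860−1) = 0.8654.
SE(p̂) = √[p(1−p)/n · (N−n)/(N−1)] = √[0.2379/655 × 0.8654] = 0.01773.
E = z × SE = 1.282 × 0.01773 = 0.02273 ≈ 2.3 percentage points.

2.3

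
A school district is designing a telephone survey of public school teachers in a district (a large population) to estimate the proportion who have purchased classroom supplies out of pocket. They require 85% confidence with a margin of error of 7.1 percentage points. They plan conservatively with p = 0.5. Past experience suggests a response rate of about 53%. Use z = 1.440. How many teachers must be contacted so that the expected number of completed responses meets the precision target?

195

Completed interviews needed: n₀ = 1.440² × 0.2500 / 0.071² ≈ 102.84 → 103.
At a 53% response rate, contacts needed = 103 / 0.53 ≈ 194.34 → 195.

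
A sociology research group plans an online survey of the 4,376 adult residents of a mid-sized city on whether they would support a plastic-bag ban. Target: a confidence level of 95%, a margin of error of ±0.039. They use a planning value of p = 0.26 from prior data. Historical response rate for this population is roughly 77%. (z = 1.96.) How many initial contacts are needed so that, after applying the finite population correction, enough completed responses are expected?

569

Completed interviews needed (unadjusted): n₀ = 1.96² × 0.1924 / 0.039² ≈ 485.95 → 486.
FPC for N = 4,376: n = 486 / (1 + 485/4376) = 486 / 1.1108 ≈ 437.51 → 438.
At a 77% response rate, contacts needed = 438 / 0.77 ≈ 568.83 → 569.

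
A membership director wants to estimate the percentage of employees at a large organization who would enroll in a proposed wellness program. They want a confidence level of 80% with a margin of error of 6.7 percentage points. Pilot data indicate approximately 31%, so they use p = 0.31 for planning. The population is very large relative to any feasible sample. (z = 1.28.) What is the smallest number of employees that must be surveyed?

With p = 0.31, p(1−p) = 0.2139.
n = z²·p(1−p)/E² = 1.28² × 0.2139 / 0.067² = 1.6384 × 0.2139 / 0.004489 ≈ 78.07.
Rounding up gives n = 79.

79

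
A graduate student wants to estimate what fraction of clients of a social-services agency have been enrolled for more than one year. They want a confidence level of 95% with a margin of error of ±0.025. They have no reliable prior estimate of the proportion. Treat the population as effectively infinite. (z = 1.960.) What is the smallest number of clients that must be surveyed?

With no prior estimate, use p = 0.5, giving p(1−p) = 0.25.
n = z²·p(1−p)/E² = 1.960² × 0.2500 / 0.025² = 3.8416 × 0.2500 / 0.000625 ≈ 1536.64.
Rounding up gives n = 1537.

1537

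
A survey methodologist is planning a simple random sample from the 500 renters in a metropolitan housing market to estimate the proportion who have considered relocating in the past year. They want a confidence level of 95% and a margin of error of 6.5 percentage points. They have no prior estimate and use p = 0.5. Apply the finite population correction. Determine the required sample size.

For 95% confidence, z = 1.960.
Unadjusted: n₀ = 1.960² × 0.50 × 0.50 / 0.065² ≈ 227.31, so n₀ = 228.
Finite population correction with N = 500: n = n₀ / (1 + (n₀−1)/N) = 228 / (1 + 227/500) = 228 / 1.4540 ≈ 156.81.
Rounding up, n = 157.

157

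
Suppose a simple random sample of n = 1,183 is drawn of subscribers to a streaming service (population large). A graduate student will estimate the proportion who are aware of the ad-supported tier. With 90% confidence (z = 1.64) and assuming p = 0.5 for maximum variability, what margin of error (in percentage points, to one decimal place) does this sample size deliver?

SE(p̂) = √[p(1−p)/n] = √[0.2500/1183] = 0.01454.
E = z × SE = 1.64 × 0.01454 = 0.02384, or 2.4 percentage points.

2.4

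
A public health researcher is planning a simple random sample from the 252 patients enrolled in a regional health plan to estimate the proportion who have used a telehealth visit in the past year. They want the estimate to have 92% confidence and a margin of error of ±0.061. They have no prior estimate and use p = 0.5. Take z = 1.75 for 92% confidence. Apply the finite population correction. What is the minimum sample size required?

114

Unadjusted: n₀ = 1.75² × 0.50 × 0.50 / 0.061² ≈ 205.76, so n₀ = 206.
Finite population correction with N = 252: n = n₀ / (1 + (n₀−1)/N) = 206 / (1 + 205/252) = 206 / 1.8135 ≈ 113.59.
Rounding up, n = 114.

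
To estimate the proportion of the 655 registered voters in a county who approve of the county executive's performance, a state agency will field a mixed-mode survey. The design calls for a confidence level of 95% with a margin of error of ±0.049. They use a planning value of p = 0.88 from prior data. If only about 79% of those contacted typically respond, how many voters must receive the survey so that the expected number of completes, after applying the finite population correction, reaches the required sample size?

For 95% confidence, z = 1.960.
Completed interviews needed (unadjusted): n₀ = 1.960² × 0.1056 / 0.049² ≈ 168.96 → 169.
FPC for N = 655: n = 169 / (1 + 168/655) = 169 / 1.2565 ≈ 134.50 → 135.
At a 79% response rate, contacts needed = 135 / 0.79 ≈ 170.89 → 171.

171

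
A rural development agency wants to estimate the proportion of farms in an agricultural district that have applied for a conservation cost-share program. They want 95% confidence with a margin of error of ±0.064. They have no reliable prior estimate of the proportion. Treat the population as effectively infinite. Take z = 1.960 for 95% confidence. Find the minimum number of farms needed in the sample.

235

With no prior estimate, use p = 0.5, giving p(1−p) = 0.25.
n = z²·p(1−p)/E² = 1.960² × 0.2500 / 0.064² = 3.8416 × 0.2500 / 0.004096 ≈ 234.47.
Rounding up gives n = 235.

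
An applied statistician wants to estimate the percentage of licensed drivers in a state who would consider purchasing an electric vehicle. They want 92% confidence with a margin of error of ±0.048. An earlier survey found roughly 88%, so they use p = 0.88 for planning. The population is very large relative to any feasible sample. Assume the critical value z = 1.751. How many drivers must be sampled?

With p = 0.88, p(1−p) = 0.1056.
n = z²·p(1−p)/E² = 1.751² × 0.1056 / 0.048² = 3.0660 × 0.1056 / 0.002304 ≈ 140.53.
Rounding up gives n = 141.

141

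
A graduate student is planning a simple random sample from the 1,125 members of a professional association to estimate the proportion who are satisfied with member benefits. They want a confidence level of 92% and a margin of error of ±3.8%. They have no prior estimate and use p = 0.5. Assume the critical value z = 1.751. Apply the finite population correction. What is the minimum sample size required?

361

Unadjusted: n₀ = 1.751² × 0.50 × 0.50 / 0.038² ≈ 530.82, so n₀ = 531.
Finite population correction with N = 1,125: n = n₀ / (1 + (n₀−1)/N) = 531 / (1 + 530/1125) = 531 / 1.4711 ≈ 360.95.
Rounding up, n = 361.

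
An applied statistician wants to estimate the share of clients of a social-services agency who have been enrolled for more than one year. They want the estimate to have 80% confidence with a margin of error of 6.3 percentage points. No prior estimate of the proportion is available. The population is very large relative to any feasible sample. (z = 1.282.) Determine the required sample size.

With no prior estimate, use p = 0.5, giving p(1−p) = 0.25.
n = z²·p(1−p)/E² = 1.282² × 0.2500 / 0.063² = 1.6435 × 0.2500 / 0.003969 ≈ 103.52.
Rounding up gives n = 104.

104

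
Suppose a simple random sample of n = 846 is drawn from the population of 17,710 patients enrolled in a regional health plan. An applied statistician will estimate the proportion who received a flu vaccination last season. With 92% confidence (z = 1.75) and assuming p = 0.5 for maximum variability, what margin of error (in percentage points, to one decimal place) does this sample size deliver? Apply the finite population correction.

Finite-population factor: (N−n)/(N−1) = (17710−846)/(17710−1) = 0.9523.
SE(p̂) = √[p(1−p)/n · (N−n)/(N−1)] = √[0.2500/846 × 0.9523] = 0.01678.
E = z × SE = 1.75 × 0.01678 = 0.02936 ≈ 2.9 percentage points.

2.9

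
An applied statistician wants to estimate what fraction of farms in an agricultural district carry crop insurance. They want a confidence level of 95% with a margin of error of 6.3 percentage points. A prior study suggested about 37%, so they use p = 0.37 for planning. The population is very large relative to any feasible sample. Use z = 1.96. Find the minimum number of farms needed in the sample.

With p = 0.37, p(1−p) = 0.2331.
n = z²·p(1−p)/E² = 1.96² × 0.2331 / 0.063² = 3.8416 × 0.2331 / 0.003969 ≈ 225.62.
Rounding up gives n = 226.

226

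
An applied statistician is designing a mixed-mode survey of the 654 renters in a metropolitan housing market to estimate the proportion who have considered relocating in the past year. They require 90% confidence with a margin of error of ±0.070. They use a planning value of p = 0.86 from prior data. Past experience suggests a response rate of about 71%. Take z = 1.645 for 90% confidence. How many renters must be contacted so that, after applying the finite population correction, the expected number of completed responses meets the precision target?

Completed interviews needed (unadjusted): n₀ = 1.645² × 0.1204 / 0.070² ≈ 66.49 → 67.
FPC for N = 654: n = 67 / (1 + 66/654) = 67 / 1.1009 ≈ 60.86 → 61.
At a 71% response rate, contacts needed = 61 / 0.71 ≈ 85.92 → 86.

86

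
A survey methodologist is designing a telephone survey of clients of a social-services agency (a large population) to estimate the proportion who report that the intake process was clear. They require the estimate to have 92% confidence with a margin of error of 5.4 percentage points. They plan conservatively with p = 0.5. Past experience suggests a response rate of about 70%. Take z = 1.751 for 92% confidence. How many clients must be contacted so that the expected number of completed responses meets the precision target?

376

Completed interviews needed: n₀ = 1.751² × 0.2500 / 0.054² ≈ 262.86 → 263.
At a 70% response rate, contacts needed = 263 / 0.70 ≈ 375.71 → 376.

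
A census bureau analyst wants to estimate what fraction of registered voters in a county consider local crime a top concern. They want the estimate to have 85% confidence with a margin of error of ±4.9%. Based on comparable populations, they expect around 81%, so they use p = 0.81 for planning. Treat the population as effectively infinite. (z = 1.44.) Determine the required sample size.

133

With p = 0.81, p(1−p) = 0.1539.
n = z²·p(1−p)/E² = 1.44² × 0.1539 / 0.049² = 2.0736 × 0.1539 / 0.002401 ≈ 132.91.
Rounding up gives n = 133.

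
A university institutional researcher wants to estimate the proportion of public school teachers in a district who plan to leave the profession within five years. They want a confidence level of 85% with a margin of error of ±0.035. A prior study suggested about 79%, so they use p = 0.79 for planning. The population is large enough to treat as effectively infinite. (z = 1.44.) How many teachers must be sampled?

281

With p = 0.79, p(1−p) = 0.1659.
n = z²·p(1−p)/E² = 1.44² × 0.1659 / 0.035² = 2.0736 × 0.1659 / 0.001225 ≈ 280.82.
Rounding up gives n = 281.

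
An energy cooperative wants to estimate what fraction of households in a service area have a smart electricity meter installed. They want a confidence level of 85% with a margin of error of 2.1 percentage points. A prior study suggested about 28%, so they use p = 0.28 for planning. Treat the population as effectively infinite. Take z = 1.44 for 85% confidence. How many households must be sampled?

948

With p = 0.28, p(1−p) = 0.2016.
n = z²·p(1−p)/E² = 1.44² × 0.2016 / 0.021² = 2.0736 × 0.2016 / 0.000441 ≈ 947.93.
Rounding up gives n = 948.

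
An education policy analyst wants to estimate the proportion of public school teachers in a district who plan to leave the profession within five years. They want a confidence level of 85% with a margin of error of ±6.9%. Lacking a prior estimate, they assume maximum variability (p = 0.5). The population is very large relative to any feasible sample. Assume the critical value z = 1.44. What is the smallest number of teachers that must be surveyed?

With p = 0.5, p(1−p) = 0.25.
n = z²·p(1−p)/E² = 1.44² × 0.2500 / 0.069² = 2.0736 × 0.2500 / 0.004761 ≈ 108.88.
Rounding up gives n = 109.

109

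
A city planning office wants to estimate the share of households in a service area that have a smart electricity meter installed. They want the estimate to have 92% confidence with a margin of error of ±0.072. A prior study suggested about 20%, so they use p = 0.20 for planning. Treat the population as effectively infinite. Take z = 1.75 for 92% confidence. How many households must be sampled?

With p = 0.20, p(1−p) = 0.1600.
n = z²·p(1−p)/E² = 1.75² × 0.1600 / 0.072² = 3.0625 × 0.1600 / 0.005184 ≈ 94.52.
Rounding up gives n = 95.

95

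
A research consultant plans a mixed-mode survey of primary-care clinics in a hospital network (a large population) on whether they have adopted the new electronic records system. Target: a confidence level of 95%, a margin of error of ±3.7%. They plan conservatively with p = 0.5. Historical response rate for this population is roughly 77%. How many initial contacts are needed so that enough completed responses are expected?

912

For 95% confidence, z = 1.960.
Completed interviews needed: n₀ = 1.960² × 0.2500 / 0.037² ≈ 701.53 → 702.
At a 77% response rate, contacts needed = 702 / 0.77 ≈ 911.69 → 912.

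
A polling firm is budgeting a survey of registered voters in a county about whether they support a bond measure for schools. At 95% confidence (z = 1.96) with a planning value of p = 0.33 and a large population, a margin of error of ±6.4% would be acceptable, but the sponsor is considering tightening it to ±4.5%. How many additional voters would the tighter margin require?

212

At ±6.4%: n = 1.96² × 0.2211 / 0.064² ≈ 207.37 → 208.
At ±4.5%: n = 1.96² × 0.2211 / 0.045² ≈ 419.45 → 420.
Additional respondents: 420 − 208 = 212.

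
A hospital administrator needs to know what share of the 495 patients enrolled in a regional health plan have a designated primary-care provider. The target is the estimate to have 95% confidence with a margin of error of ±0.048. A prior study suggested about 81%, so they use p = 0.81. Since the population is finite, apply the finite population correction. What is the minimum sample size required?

170

For 95% confidence, z = 1.960.
Unadjusted: n₀ = 1.960² × 0.81 × 0.19 / 0.048² ≈ 256.61, so n₀ = 257.
Finite population correction with N = 495: n = n₀ / (1 + (n₀−1)/N) = 257 / (1 + 256/495) = 257 / 1.5172 ≈ 169.39.
Rounding up, n = 170.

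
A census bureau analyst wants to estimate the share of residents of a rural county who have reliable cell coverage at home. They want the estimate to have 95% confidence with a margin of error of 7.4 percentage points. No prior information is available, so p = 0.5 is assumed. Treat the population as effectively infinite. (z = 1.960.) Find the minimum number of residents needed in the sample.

176

With p = 0.5, p(1−p) = 0.25.
n = z²·p(1−p)/E² = 1.960² × 0.2500 / 0.074² = 3.8416 × 0.2500 / 0.005476 ≈ 175.38.
Rounding up gives n = 176.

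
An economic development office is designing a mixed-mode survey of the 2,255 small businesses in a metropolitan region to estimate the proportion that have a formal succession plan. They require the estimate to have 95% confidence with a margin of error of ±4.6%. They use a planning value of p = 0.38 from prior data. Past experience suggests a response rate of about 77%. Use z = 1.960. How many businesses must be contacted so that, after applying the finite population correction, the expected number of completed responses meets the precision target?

468

Completed interviews needed (unadjusted): n₀ = 1.960² × 0.2356 / 0.046² ≈ 427.73 → 428.
FPC for N = 2,255: n = 428 / (1 + 427/2255) = 428 / 1.1894 ≈ 359.86 → 360.
At a 77% response rate, contacts needed = 360 / 0.77 ≈ 467.53 → 468.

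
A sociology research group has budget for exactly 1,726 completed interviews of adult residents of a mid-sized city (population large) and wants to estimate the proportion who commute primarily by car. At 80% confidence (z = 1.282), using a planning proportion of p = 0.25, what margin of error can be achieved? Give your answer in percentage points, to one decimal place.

SE(p̂) = √[p(1−p)/n] = √[0.1875/1726] = 0.01042.
E = z × SE = 1.282 × 0.01042 = 0.01336, or 1.3 percentage points.

1.3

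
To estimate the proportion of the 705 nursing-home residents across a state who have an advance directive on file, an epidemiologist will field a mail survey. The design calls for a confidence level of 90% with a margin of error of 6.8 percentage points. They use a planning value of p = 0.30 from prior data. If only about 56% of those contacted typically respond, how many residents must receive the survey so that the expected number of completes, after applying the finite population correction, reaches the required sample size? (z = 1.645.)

188

Completed interviews needed (unadjusted): n₀ = 1.645² × 0.2100 / 0.068² ≈ 122.89 → 123.
FPC for N = 705: n = 123 / (1 + 122/705) = 123 / 1.1730 ≈ 104.85 → 105.
At a 56% response rate, contacts needed = 105 / 0.56 ≈ 187.50 → 188.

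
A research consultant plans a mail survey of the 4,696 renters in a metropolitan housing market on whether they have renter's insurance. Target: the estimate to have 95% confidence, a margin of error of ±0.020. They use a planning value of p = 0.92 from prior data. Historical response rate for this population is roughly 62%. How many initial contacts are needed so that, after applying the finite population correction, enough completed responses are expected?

992

For 95% confidence, z = 1.960.
Completed interviews needed (unadjusted): n₀ = 1.960² × 0.0736 / 0.020² ≈ 706.85 → 707.
FPC for N = 4,696: n = 707 / (1 + 706/4696) = 707 / 1.1503 ≈ 614.60 → 615.
At a 62% response rate, contacts needed = 615 / 0.62 ≈ 991.94 → 992.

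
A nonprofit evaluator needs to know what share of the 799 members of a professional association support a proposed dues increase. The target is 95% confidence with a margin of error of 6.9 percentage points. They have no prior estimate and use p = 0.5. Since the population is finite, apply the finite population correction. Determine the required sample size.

For 95% confidence, z = 1.960.
Unadjusted: n₀ = 1.960² × 0.50 × 0.50 / 0.069² ≈ 201.72, so n₀ = 202.
Finite population correction with N = 799: n = n₀ / (1 + (n₀−1)/N) = 202 / (1 + 201/799) = 202 / 1.2516 ≈ 161.40.
Rounding up, n = 162.

162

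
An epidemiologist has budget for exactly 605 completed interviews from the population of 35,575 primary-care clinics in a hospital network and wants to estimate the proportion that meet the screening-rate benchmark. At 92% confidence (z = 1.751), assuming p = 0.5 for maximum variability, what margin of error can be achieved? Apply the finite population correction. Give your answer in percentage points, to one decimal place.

Finite-population factor: (N−n)/(N−1) = (35575−605)/(35575−1) = 0.9830.
SE(p̂) = √[p(1−p)/n · (N−n)/(N−1)] = √[0.2500/605 × 0.9830] = 0.02015.
E = z × SE = 1.751 × 0.02015 = 0.03529 ≈ 3.5 percentage points.

3.5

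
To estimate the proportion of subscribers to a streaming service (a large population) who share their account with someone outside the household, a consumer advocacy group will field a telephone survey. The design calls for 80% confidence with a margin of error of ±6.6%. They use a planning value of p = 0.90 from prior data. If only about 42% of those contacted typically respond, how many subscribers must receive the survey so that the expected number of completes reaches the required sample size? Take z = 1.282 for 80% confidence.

Completed interviews needed: n₀ = 1.282² × 0.0900 / 0.066² ≈ 33.96 → 34.
At a 42% response rate, contacts needed = 34 / 0.42 ≈ 80.95 → 81.

81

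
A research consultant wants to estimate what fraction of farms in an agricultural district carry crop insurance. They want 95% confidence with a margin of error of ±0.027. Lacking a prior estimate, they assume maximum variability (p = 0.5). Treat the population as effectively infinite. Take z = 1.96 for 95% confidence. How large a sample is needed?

1318

With p = 0.5, p(1−p) = 0.25.
n = z²·p(1−p)/E² = 1.96² × 0.2500 / 0.027² = 3.8416 × 0.2500 / 0.000729 ≈ 1317.42.
Rounding up gives n = 1318.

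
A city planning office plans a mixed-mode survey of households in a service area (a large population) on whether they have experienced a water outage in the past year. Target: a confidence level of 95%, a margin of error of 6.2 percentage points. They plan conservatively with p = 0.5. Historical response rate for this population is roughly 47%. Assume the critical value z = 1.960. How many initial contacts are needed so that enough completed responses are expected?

Completed interviews needed: n₀ = 1.960² × 0.2500 / 0.062² ≈ 249.84 → 250.
At a 47% response rate, contacts needed = 250 / 0.47 ≈ 531.91 → 532.

532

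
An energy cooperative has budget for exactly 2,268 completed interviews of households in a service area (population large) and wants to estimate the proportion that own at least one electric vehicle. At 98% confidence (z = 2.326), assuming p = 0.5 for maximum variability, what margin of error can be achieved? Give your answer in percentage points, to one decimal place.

2.4

SE(p̂) = √[p(1−p)/n] = √[0.2500/2268] = 0.01050.
E = z × SE = 2.326 × 0.01050 = 0.02442, or 2.4 percentage points.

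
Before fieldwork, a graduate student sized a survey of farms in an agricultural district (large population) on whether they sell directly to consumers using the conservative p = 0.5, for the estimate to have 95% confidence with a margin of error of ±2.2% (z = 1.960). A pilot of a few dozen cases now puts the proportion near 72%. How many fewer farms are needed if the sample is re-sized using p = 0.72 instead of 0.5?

384

Conservative (p = 0.5): n = 1.960² × 0.25 / 0.022² ≈ 1984.30 → 1985.
Using p = 0.72: p(1−p) = 0.2016, so n = 1.960² × 0.2016 / 0.022² ≈ 1600.14 → 1601.
Reduction: 1985 − 1601 = 384.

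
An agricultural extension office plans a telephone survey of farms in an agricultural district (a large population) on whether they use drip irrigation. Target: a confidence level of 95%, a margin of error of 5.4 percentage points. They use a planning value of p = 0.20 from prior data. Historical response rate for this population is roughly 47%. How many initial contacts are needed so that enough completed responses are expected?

449

For 95% confidence, z = 1.960.
Completed interviews needed: n₀ = 1.960² × 0.1600 / 0.054² ≈ 210.79 → 211.
At a 47% response rate, contacts needed = 211 / 0.47 ≈ 448.94 → 449.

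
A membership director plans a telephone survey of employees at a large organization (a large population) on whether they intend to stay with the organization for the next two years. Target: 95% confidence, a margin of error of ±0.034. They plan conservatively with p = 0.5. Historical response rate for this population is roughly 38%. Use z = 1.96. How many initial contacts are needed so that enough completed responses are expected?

Completed interviews needed: n₀ = 1.96² × 0.2500 / 0.034² ≈ 830.80 → 831.
At a 38% response rate, contacts needed = 831 / 0.38 ≈ 2186.84 → 2187.

2187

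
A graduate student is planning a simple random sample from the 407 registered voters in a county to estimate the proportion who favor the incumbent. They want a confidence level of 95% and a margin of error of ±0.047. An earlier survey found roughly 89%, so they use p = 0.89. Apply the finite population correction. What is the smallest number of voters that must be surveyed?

121

For 95% confidence, z = 1.96.
Unadjusted: n₀ = 1.96² × 0.89 × 0.11 / 0.047² ≈ 170.25, so n₀ = 171.
Finite population correction with N = 407: n = n₀ / (1 + (n₀−1)/N) = 171 / (1 + 170/407) = 171 / 1.4177 ≈ 120.62.
Rounding up, n = 121.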